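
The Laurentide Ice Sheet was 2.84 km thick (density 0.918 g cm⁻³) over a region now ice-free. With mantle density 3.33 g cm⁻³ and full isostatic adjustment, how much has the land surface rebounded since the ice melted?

0.783 km

Removing the load lets mantle flow back in; uplift u satisfies ρ_ice t = ρ_m u.
u = t ρ_ice/ρ_m = 2.84 km × 0.918/3.33 = 0.783 km.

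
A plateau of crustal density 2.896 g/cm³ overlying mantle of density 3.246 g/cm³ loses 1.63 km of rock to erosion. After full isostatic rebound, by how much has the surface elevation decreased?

0.176 km

Rebound u = e ρ_c/ρ_m = 1.63 km × 2.896/3.246 = 1.454 km.
Net surface drop = e − u = 1.63 km − 1.454 km = e (ρ_m − ρ_c)/ρ_m = 0.176 km.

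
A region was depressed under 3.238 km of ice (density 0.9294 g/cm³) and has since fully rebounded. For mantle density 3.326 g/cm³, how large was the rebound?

Removing the load lets mantle flow back in; uplift u satisfies ρ_ice t = ρ_m u.
u = t ρ_ice/ρ_m = 3.238 km × 0.9294/3.326 = 0.905 km.

0.905 km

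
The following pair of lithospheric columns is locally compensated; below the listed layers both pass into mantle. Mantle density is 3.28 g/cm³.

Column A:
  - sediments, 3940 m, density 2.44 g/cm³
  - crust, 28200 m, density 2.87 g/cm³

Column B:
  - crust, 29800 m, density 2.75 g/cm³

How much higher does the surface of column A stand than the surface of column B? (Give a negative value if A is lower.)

For any compensation level in the mantle, the mantle terms cancel and isostasy reduces to e = (Σt_A − Σt_B) − (Σ(ρt)_A − Σ(ρt)_B) / ρ_m.
Σt_A = 32140 m; Σt_B = 29800 m; Σ(ρt)_A = 90547.6; Σ(ρt)_B = 81950 (in m·g/cm³).
e = (32140 − 29800) − (90547.6 − 81950) / 3.28 = −281 m.

−281 m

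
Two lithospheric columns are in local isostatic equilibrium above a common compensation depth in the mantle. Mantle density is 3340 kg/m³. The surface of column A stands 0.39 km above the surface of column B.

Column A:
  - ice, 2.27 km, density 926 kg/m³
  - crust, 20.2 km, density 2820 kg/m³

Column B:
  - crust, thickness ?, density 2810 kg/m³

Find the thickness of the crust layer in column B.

Take the compensation level at the base of the deeper column (depth z_c below the surface of column A) and equate Σ ρ_i t_i down to z_c; mantle fills any gap and the z_c terms cancel.
Column A: 2.27×926 + 20.2×2820 + (z_c − 22.47)×3340
Column B: 0.39×0 + x×2810 + (z_c − 0.39 − 0 − x)×3340
The z_c×3340 term appears on both sides and cancels. Collect the known terms of each column as K = Σ(ρt)_known − 3340 × (depth of known layers): K_A = 59066.02 − 3340×22.47 = −15983.78; K_B = 0 − 3340×(0.39 + 0) = −1302.6.
Balance: K_A = K_B − x×(3340 − 2810), so x = (K_B − K_A)/(3340 − 2810) = 14681.2/530 = 27.7 km.

27.7 km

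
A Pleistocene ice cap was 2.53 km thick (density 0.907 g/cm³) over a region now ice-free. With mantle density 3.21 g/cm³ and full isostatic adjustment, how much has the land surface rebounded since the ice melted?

0.715 km

Removing the load lets mantle flow back in; uplift u satisfies ρ_ice t = ρ_m u.
u = t ρ_ice/ρ_m = 2.53 km × 0.907/3.21 = 0.715 km.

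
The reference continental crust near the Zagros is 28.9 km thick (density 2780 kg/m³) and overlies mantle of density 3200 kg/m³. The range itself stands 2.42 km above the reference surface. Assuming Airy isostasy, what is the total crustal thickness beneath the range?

Root depth r = h ρ_c / (ρ_m − ρ_c) = 2.42 km × 2780 / 420 = 16.02 km.
Total thickness = T + h + r = 28.9 km + 2.42 km + 16.02 km = 47.3 km.

47.3 km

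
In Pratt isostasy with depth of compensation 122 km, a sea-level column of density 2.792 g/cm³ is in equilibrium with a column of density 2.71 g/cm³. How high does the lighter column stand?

3.69 km

ρ_ref D = ρ (D + h) → h = D (ρ_ref − ρ)/ρ.
h = 122 km × (2.792 − 2.71)/2.71 = 3.69 km.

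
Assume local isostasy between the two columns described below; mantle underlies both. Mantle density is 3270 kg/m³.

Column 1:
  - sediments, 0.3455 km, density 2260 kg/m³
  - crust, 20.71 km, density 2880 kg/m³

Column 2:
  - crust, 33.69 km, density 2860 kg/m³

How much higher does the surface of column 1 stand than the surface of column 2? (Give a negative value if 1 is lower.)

−1.65 km

For any compensation level in the mantle, the mantle terms cancel and isostasy reduces to e = (Σt_1 − Σt_2) − (Σ(ρt)_1 − Σ(ρt)_2) / ρ_m.
Σt_1 = 21.0555 km; Σt_2 = 33.69 km; Σ(ρt)_1 = 60425.63; Σ(ρt)_2 = 96353.4 (in km·kg/m³).
e = (21.0555 − 33.69) − (60425.63 − 96353.4) / 3270 = −1.65 km.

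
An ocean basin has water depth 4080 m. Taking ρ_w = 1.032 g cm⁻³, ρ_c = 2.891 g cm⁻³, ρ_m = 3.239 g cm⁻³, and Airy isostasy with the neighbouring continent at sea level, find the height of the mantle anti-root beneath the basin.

For local isostatic compensation: replacing crust with seawater at the top is compensated by replacing crust with mantle at the base: d (ρ_c − ρ_w) = a (ρ_m − ρ_c).
a = d (ρ_c − ρ_w)/(ρ_m − ρ_c) = 4080 m × 1.859/0.348 = 21800 m.

21800 m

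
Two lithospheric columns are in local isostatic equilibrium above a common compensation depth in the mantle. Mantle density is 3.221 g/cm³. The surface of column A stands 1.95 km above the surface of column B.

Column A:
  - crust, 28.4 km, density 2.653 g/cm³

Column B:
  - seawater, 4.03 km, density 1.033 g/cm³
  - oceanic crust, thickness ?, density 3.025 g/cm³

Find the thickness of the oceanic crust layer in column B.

Take the compensation level at the base of the deeper column (depth z_c below the surface of column A) and equate Σ ρ_i t_i down to z_c; mantle fills any gap and the z_c terms cancel.
Column A: 28.4×2.653 + (z_c − 28.4)×3.221
Column B: 1.95×0 + 4.03×1.033 + x×3.025 + (z_c − 1.95 − 4.03 − x)×3.221
The z_c×3.221 term appears on both sides and cancels. Collect the known terms of each column as K = Σ(ρt)_known − 3.221 × (depth of known layers): K_A = 75.3452 − 3.221×28.4 = −16.1312; K_B = 4.16299 − 3.221×(1.95 + 4.03) = −15.09859.
Balance: K_A = K_B − x×(3.221 − 3.025), so x = (K_B − K_A)/(3.221 − 3.025) = 1.03261/0.196 = 5.27 km.

5.27 km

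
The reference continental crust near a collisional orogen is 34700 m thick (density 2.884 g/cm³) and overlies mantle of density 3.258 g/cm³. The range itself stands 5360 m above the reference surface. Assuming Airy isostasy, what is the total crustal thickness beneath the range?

81400 m

Root depth r = h ρ_c / (ρ_m − ρ_c) = 5360 m × 2.884 / 0.374 = 41330 m.
Total thickness = T + h + r = 34700 m + 5360 m + 41330 m = 81400 m.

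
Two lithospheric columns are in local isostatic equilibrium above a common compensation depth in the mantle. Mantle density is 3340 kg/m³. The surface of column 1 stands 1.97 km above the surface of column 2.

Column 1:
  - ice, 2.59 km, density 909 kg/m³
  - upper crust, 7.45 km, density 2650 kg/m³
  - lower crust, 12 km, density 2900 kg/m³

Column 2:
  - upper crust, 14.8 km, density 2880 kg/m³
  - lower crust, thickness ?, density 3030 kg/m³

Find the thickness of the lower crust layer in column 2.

10.7 km

Take the compensation level at the base of the deeper column (depth z_c below the surface of column 1) and equate Σ ρ_i t_i down to z_c; mantle fills any gap and the z_c terms cancel.
Column 1: 2.59×909 + 7.45×2650 + 12×2900 + (z_c − 22.04)×3340
Column 2: 1.97×0 + 14.8×2880 + x×3030 + (z_c − 1.97 − 14.8 − x)×3340
The z_c×3340 term appears on both sides and cancels. Collect the known terms of each column as K = Σ(ρt)_known − 3340 × (depth of known layers): K_1 = 56896.81 − 3340×22.04 = −16716.79; K_2 = 42624 − 3340×(1.97 + 14.8) = −13387.8.
Balance: K_1 = K_2 − x×(3340 − 3030), so x = (K_2 − K_1)/(3340 − 3030) = 3328.99/310 = 10.7 km.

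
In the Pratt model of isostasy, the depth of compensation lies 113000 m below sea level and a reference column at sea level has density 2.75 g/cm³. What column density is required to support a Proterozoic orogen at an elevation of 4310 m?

Pratt balance: ρ_ref D = ρ (D + h).
ρ = ρ_ref D/(D + h) = 2.75 × 113000 m/(113000 m + 4310 m) = 2.65 g/cm³.

2.65 g/cm³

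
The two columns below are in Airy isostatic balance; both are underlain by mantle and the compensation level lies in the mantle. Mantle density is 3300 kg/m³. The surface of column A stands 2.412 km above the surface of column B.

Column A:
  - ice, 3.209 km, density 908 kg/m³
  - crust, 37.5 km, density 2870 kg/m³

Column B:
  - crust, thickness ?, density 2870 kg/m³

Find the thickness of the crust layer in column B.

Take the compensation level at the base of the deeper column (depth z_c below the surface of column A) and equate Σ ρ_i t_i down to z_c; mantle fills any gap and the z_c terms cancel.
Column A: 3.209×908 + 37.5×2870 + (z_c − 40.709)×3300
Column B: 2.412×0 + x×2870 + (z_c − 2.412 − 0 − x)×3300
The z_c×3300 term appears on both sides and cancels. Collect the known terms of each column as K = Σ(ρt)_known − 3300 × (depth of known layers): K_A = 110538.772 − 3300×40.709 = −23800.928; K_B = 0 − 3300×(2.412 + 0) = −7959.6.
Balance: K_A = K_B − x×(3300 − 2870), so x = (K_B − K_A)/(3300 − 2870) = 15841.3/430 = 36.8 km.

36.8 km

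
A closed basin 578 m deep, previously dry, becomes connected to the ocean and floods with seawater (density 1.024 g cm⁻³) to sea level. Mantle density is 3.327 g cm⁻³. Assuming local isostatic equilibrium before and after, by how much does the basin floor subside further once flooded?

After flooding the water column is d + s deep. Its weight must equal the weight of mantle displaced by the extra subsidence s: (d + s) ρ_w = s ρ_m.
s = d ρ_w / (ρ_m − ρ_w) = 578 m × 1.024/(3.327 − 1.024) = 257 m.

257 m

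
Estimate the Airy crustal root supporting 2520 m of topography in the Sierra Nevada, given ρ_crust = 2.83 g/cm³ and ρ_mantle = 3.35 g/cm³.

13700 m

Isostatic balance requires: the weight of the topography is balanced by the buoyancy of the root, ρ_c h = (ρ_m − ρ_c) r.
r = h · ρ_c / (ρ_m − ρ_c) = 2520 m × 2.83 / (3.35 − 2.83) = 13700 m.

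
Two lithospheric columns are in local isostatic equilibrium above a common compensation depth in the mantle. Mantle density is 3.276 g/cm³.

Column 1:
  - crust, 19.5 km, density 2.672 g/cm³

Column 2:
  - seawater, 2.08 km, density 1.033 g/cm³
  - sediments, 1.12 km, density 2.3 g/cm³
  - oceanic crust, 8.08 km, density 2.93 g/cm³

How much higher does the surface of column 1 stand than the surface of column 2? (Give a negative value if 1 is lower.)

For any compensation level in the mantle, the mantle terms cancel and isostasy reduces to e = (Σt_1 − Σt_2) − (Σ(ρt)_1 − Σ(ρt)_2) / ρ_m.
Σt_1 = 19.5 km; Σt_2 = 11.28 km; Σ(ρt)_1 = 52.104; Σ(ρt)_2 = 28.39904 (in km·g/cm³).
e = (19.5 − 11.28) − (52.104 − 28.39904) / 3.276 = 0.984 km.

0.984 km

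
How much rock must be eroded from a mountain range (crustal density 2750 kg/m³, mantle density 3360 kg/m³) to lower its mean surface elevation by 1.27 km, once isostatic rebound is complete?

7 km

Net drop Δ = e − u = e − e ρ_c/ρ_m = e (ρ_m − ρ_c)/ρ_m.
e = Δ ρ_m/(ρ_m − ρ_c) = 1.27 km × 3360/610 = 7 km.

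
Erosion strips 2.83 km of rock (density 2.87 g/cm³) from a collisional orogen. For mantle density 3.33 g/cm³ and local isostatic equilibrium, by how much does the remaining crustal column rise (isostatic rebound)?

2.44 km

Unloading: uplift u = e ρ_c/ρ_m = 2.83 km × 2.87/3.33 = 2.44 km.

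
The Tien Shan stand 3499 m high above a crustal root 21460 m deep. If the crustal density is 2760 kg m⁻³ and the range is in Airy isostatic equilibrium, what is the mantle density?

3210 kg m⁻³

Airy balance: ρ_c h = (ρ_m − ρ_c) r → ρ_m = ρ_c (1 + h/r).
ρ_m = 2760 × (1 + 3499 m/21460 m) = 3210 kg m⁻³.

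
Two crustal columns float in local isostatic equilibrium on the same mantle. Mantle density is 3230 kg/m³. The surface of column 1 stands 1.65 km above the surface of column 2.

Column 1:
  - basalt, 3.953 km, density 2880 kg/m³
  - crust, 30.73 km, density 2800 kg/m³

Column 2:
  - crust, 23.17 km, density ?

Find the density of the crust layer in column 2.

2830 kg/m³

Take the compensation level at the base of the deeper column (depth z_c below the surface of column 1) and equate Σ ρ_i t_i down to z_c; mantle fills any gap and the z_c terms cancel.
Column 1: 3.953×2880 + 30.73×2800 + (z_c − 34.683)×3230
Column 2: 1.65×0 + 23.17×ρ + (z_c − 1.65 − 23.17)×3230
The z_c×3230 term appears on both sides and cancels. Collect the known terms of each column as K = Σ(ρt)_known − 3230 × (depth of known layers): K_1 = 97428.64 − 3230×34.683 = −14597.45; K_2 = 0 − 3230×(1.65 + 23.17) = −80168.6.
Balance: K_1 = K_2 + 23.17×ρ, so ρ = (K_1 − K_2)/23.17 = 65571.1/23.17 = 2830 kg/m³.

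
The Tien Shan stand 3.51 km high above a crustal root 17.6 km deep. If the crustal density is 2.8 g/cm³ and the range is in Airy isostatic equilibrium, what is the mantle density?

3.36 g/cm³

Airy balance: ρ_c h = (ρ_m − ρ_c) r → ρ_m = ρ_c (1 + h/r).
ρ_m = 2.8 × (1 + 3.51 km/17.6 km) = 3.36 g/cm³.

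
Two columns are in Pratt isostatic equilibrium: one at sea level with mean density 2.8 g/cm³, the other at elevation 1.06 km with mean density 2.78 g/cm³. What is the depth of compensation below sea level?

147 km

ρ_ref D = ρ (D + h) → D (ρ_ref − ρ) = ρ h.
D = ρ h/(ρ_ref − ρ) = 2.78 × 1.06 km/(2.8 − 2.78) = 147 km.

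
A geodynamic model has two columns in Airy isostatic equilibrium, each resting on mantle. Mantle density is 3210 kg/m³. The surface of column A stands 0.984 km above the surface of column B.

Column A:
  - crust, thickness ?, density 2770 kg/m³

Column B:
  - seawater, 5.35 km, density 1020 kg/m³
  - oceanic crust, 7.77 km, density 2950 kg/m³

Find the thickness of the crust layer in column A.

Take the compensation level at the base of the deeper column (depth z_c below the surface of column A) and equate Σ ρ_i t_i down to z_c; mantle fills any gap and the z_c terms cancel.
Column A: x×2770 + (z_c − 0 − x)×3210
Column B: 0.984×0 + 5.35×1020 + 7.77×2950 + (z_c − 0.984 − 13.12)×3210
The z_c×3210 term appears on both sides and cancels. Collect the known terms of each column as K = Σ(ρt)_known − 3210 × (depth of known layers): K_A = 0 − 3210×0 = 0; K_B = 28378.5 − 3210×(0.984 + 13.12) = −16895.34.
Balance: K_A − x×(3210 − 2770) = K_B, so x = (K_A − K_B)/(3210 − 2770) = 16895.3/440 = 38.4 km.

38.4 km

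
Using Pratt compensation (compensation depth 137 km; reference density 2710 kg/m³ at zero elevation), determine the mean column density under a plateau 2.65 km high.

Pratt balance: ρ_ref D = ρ (D + h).
ρ = ρ_ref D/(D + h) = 2710 × 137 km/(137 km + 2.65 km) = 2660 kg/m³.

2660 kg/m³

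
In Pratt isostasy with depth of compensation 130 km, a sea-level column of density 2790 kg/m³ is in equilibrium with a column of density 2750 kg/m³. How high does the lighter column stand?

ρ_ref D = ρ (D + h) → h = D (ρ_ref − ρ)/ρ.
h = 130 km × (2790 − 2750)/2750 = 1.89 km.

1.89 km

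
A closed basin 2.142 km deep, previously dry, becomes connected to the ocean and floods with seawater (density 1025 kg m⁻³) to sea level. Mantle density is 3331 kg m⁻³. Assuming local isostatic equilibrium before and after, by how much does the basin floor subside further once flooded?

After flooding the water column is d + s deep. Its weight must equal the weight of mantle displaced by the extra subsidence s: (d + s) ρ_w = s ρ_m.
s = d ρ_w / (ρ_m − ρ_w) = 2.142 km × 1025/(3331 − 1025) = 0.952 km.

0.952 km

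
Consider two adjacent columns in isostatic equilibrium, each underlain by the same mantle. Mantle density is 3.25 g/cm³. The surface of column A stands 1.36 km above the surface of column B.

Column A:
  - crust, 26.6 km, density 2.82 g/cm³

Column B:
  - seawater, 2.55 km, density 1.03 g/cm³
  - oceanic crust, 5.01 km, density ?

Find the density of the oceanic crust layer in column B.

2.98 g/cm³

Take the compensation level at the base of the deeper column (depth z_c below the surface of column A) and equate Σ ρ_i t_i down to z_c; mantle fills any gap and the z_c terms cancel.
Column A: 26.6×2.82 + (z_c − 26.6)×3.25
Column B: 1.36×0 + 2.55×1.03 + 5.01×ρ + (z_c − 1.36 − 7.56)×3.25
The z_c×3.25 term appears on both sides and cancels. Collect the known terms of each column as K = Σ(ρt)_known − 3.25 × (depth of known layers): K_A = 75.012 − 3.25×26.6 = −11.438; K_B = 2.6265 − 3.25×(1.36 + 7.56) = −26.3635.
Balance: K_A = K_B + 5.01×ρ, so ρ = (K_A − K_B)/5.01 = 14.9255/5.01 = 2.98 g/cm³.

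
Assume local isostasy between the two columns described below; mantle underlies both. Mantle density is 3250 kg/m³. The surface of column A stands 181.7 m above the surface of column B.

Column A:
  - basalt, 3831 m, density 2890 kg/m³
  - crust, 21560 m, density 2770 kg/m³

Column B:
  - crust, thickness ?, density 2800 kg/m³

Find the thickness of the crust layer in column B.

Take the compensation level at the base of the deeper column (depth z_c below the surface of column A) and equate Σ ρ_i t_i down to z_c; mantle fills any gap and the z_c terms cancel.
Column A: 3831×2890 + 21560×2770 + (z_c − 25391)×3250
Column B: 181.7×0 + x×2800 + (z_c − 181.7 − 0 − x)×3250
The z_c×3250 term appears on both sides and cancels. Collect the known terms of each column as K = Σ(ρt)_known − 3250 × (depth of known layers): K_A = 70792790 − 3250×25391 = −11727960; K_B = 0 − 3250×(181.7 + 0) = −590525.
Balance: K_A = K_B − x×(3250 − 2800), so x = (K_B − K_A)/(3250 − 2800) = 11137400/450 = 24700 m.

24700 m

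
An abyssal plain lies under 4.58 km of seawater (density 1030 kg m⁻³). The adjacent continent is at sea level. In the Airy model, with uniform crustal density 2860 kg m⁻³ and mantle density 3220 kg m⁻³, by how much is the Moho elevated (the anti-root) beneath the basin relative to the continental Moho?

23.3 km

Equating mass per unit area of the two columns: replacing crust with seawater at the top is compensated by replacing crust with mantle at the base: d (ρ_c − ρ_w) = a (ρ_m − ρ_c).
a = d (ρ_c − ρ_w)/(ρ_m − ρ_c) = 4.58 km × 1830/360 = 23.3 km.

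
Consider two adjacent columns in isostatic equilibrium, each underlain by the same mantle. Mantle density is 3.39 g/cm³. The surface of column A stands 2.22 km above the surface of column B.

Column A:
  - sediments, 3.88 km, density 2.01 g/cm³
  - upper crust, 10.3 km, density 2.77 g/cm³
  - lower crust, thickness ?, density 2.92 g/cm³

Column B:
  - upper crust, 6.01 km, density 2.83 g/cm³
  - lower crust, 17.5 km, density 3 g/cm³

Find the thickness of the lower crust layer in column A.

12.7 km

Take the compensation level at the base of the deeper column (depth z_c below the surface of column A) and equate Σ ρ_i t_i down to z_c; mantle fills any gap and the z_c terms cancel.
Column A: 3.88×2.01 + 10.3×2.77 + x×2.92 + (z_c − 14.18 − x)×3.39
Column B: 2.22×0 + 6.01×2.83 + 17.5×3 + (z_c − 2.22 − 23.51)×3.39
The z_c×3.39 term appears on both sides and cancels. Collect the known terms of each column as K = Σ(ρt)_known − 3.39 × (depth of known layers): K_A = 36.3298 − 3.39×14.18 = −11.7404; K_B = 69.5083 − 3.39×(2.22 + 23.51) = −17.7164.
Balance: K_A − x×(3.39 − 2.92) = K_B, so x = (K_A − K_B)/(3.39 − 2.92) = 5.976/0.47 = 12.7 km.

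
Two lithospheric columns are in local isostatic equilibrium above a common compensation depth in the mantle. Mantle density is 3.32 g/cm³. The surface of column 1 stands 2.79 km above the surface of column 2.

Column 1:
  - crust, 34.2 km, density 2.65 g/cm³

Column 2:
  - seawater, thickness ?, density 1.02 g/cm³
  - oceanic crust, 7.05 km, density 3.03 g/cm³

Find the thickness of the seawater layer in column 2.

5.05 km

Take the compensation level at the base of the deeper column (depth z_c below the surface of column 1) and equate Σ ρ_i t_i down to z_c; mantle fills any gap and the z_c terms cancel.
Column 1: 34.2×2.65 + (z_c − 34.2)×3.32
Column 2: 2.79×0 + x×1.02 + 7.05×3.03 + (z_c − 2.79 − 7.05 − x)×3.32
The z_c×3.32 term appears on both sides and cancels. Collect the known terms of each column as K = Σ(ρt)_known − 3.32 × (depth of known layers): K_1 = 90.63 − 3.32×34.2 = −22.914; K_2 = 21.3615 − 3.32×(2.79 + 7.05) = −11.3073.
Balance: K_1 = K_2 − x×(3.32 − 1.02), so x = (K_2 − K_1)/(3.32 − 1.02) = 11.6067/2.3 = 5.05 km.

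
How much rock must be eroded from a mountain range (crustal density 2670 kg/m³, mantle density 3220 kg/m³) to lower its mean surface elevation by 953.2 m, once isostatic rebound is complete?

5580 m

Net drop Δ = e − u = e − e ρ_c/ρ_m = e (ρ_m − ρ_c)/ρ_m.
e = Δ ρ_m/(ρ_m − ρ_c) = 953.2 m × 3220/550 = 5580 m.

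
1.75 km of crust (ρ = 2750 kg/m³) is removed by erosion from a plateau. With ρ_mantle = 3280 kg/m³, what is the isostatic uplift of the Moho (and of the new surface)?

1.47 km

Unloading: uplift u = e ρ_c/ρ_m = 1.75 km × 2750/3280 = 1.47 km.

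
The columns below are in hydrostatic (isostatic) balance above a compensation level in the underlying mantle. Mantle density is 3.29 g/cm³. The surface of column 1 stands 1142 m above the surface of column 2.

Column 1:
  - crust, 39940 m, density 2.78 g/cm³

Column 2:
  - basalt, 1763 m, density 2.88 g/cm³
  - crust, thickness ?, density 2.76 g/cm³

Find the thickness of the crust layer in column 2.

Take the compensation level at the base of the deeper column (depth z_c below the surface of column 1) and equate Σ ρ_i t_i down to z_c; mantle fills any gap and the z_c terms cancel.
Column 1: 39940×2.78 + (z_c − 39940)×3.29
Column 2: 1142×0 + 1763×2.88 + x×2.76 + (z_c − 1142 − 1763 − x)×3.29
The z_c×3.29 term appears on both sides and cancels. Collect the known terms of each column as K = Σ(ρt)_known − 3.29 × (depth of known layers): K_1 = 111033.2 − 3.29×39940 = −20369.4; K_2 = 5077.44 − 3.29×(1142 + 1763) = −4480.01.
Balance: K_1 = K_2 − x×(3.29 − 2.76), so x = (K_2 − K_1)/(3.29 − 2.76) = 15889.4/0.53 = 30000 m.

30000 m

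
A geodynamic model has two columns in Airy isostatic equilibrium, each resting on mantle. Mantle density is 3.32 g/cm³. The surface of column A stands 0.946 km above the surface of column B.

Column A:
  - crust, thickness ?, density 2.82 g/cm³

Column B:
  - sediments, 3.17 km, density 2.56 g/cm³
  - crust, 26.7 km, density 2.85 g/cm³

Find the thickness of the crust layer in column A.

Take the compensation level at the base of the deeper column (depth z_c below the surface of column A) and equate Σ ρ_i t_i down to z_c; mantle fills any gap and the z_c terms cancel.
Column A: x×2.82 + (z_c − 0 − x)×3.32
Column B: 0.946×0 + 3.17×2.56 + 26.7×2.85 + (z_c − 0.946 − 29.87)×3.32
The z_c×3.32 term appears on both sides and cancels. Collect the known terms of each column as K = Σ(ρt)_known − 3.32 × (depth of known layers): K_A = 0 − 3.32×0 = 0; K_B = 84.2102 − 3.32×(0.946 + 29.87) = −18.09892.
Balance: K_A − x×(3.32 − 2.82) = K_B, so x = (K_A − K_B)/(3.32 − 2.82) = 18.0989/0.5 = 36.2 km.

36.2 km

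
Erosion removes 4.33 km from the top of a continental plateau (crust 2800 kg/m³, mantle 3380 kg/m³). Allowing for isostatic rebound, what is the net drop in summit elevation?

Rebound u = e ρ_c/ρ_m = 4.33 km × 2800/3380 = 3.587 km.
Net surface drop = e − u = 4.33 km − 3.587 km = e (ρ_m − ρ_c)/ρ_m = 0.743 km.

0.743 km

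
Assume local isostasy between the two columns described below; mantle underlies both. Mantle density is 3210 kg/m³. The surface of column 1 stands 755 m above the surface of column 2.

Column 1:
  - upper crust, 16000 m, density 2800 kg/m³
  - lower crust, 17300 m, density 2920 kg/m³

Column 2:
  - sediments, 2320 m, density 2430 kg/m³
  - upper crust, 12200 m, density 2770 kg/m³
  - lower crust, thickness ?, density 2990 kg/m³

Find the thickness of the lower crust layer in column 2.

Take the compensation level at the base of the deeper column (depth z_c below the surface of column 1) and equate Σ ρ_i t_i down to z_c; mantle fills any gap and the z_c terms cancel.
Column 1: 16000×2800 + 17300×2920 + (z_c − 33300)×3210
Column 2: 755×0 + 2320×2430 + 12200×2770 + x×2990 + (z_c − 755 − 14520 − x)×3210
The z_c×3210 term appears on both sides and cancels. Collect the known terms of each column as K = Σ(ρt)_known − 3210 × (depth of known layers): K_1 = 95316000 − 3210×33300 = −11577000; K_2 = 39431600 − 3210×(755 + 14520) = −9601150.
Balance: K_1 = K_2 − x×(3210 − 2990), so x = (K_2 − K_1)/(3210 − 2990) = 1975850/220 = 8980 m.

8980 m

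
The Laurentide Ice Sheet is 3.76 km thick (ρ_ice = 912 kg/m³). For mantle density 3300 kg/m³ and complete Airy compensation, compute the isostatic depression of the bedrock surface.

For local isostatic compensation: the ice load ρ_ice t is balanced by mantle displaced below, ρ_m s.
s = t ρ_ice / ρ_m = 3.76 km × 912/3300 = 1.04 km.

1.04 km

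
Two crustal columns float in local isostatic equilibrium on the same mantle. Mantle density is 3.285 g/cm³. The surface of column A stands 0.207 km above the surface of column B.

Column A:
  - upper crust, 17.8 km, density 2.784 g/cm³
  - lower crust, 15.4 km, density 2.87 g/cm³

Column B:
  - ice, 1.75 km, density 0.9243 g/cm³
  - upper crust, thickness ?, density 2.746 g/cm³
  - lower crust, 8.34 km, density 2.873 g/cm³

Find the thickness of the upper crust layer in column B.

13.1 km

Take the compensation level at the base of the deeper column (depth z_c below the surface of column A) and equate Σ ρ_i t_i down to z_c; mantle fills any gap and the z_c terms cancel.
Column A: 17.8×2.784 + 15.4×2.87 + (z_c − 33.2)×3.285
Column B: 0.207×0 + 1.75×0.9243 + x×2.746 + 8.34×2.873 + (z_c − 0.207 − 10.09 − x)×3.285
The z_c×3.285 term appears on both sides and cancels. Collect the known terms of each column as K = Σ(ρt)_known − 3.285 × (depth of known layers): K_A = 93.7532 − 3.285×33.2 = −15.3088; K_B = 25.578345 − 3.285×(0.207 + 10.09) = −8.2473.
Balance: K_A = K_B − x×(3.285 − 2.746), so x = (K_B − K_A)/(3.285 − 2.746) = 7.0615/0.539 = 13.1 km.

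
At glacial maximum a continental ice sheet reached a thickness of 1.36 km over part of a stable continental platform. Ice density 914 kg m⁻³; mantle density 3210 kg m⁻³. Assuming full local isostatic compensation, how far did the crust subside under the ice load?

For local isostatic compensation: the ice load ρ_ice t is balanced by mantle displaced below, ρ_m s.
s = t ρ_ice / ρ_m = 1.36 km × 914/3210 = 0.387 km.

0.387 km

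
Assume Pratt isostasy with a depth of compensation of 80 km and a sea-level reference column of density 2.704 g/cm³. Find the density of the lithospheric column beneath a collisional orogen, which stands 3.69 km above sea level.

2.58 g/cm³

Pratt balance: ρ_ref D = ρ (D + h).
ρ = ρ_ref D/(D + h) = 2.704 × 80 km/(80 km + 3.69 km) = 2.58 g/cm³.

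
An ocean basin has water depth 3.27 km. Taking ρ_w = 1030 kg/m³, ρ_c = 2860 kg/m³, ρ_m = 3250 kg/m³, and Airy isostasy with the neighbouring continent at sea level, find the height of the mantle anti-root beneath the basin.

15.3 km

In Airy isostatic equilibrium: replacing crust with seawater at the top is compensated by replacing crust with mantle at the base: d (ρ_c − ρ_w) = a (ρ_m − ρ_c).
a = d (ρ_c − ρ_w)/(ρ_m − ρ_c) = 3.27 km × 1830/390 = 15.3 km.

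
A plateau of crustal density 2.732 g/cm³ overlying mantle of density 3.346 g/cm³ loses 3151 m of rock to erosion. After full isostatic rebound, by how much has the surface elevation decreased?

Rebound u = e ρ_c/ρ_m = 3151 m × 2.732/3.346 = 2573 m.
Net surface drop = e − u = 3151 m − 2573 m = e (ρ_m − ρ_c)/ρ_m = 578 m.

578 m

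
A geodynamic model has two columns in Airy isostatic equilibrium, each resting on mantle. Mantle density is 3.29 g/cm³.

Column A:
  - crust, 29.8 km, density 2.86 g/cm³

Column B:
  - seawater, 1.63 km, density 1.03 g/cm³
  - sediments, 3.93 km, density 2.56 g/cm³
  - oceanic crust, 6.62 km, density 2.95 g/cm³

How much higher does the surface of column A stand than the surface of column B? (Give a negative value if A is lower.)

1.22 km

For any compensation level in the mantle, the mantle terms cancel and isostasy reduces to e = (Σt_A − Σt_B) − (Σ(ρt)_A − Σ(ρt)_B) / ρ_m.
Σt_A = 29.8 km; Σt_B = 12.18 km; Σ(ρt)_A = 85.228; Σ(ρt)_B = 31.2687 (in km·g/cm³).
e = (29.8 − 12.18) − (85.228 − 31.2687) / 3.29 = 1.22 km.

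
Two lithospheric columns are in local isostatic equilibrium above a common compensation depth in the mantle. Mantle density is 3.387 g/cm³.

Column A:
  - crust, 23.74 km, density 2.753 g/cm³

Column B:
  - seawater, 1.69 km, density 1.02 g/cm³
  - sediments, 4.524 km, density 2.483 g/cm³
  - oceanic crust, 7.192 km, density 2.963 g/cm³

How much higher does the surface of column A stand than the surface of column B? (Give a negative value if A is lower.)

1.15 km

For any compensation level in the mantle, the mantle terms cancel and isostasy reduces to e = (Σt_A − Σt_B) − (Σ(ρt)_A − Σ(ρt)_B) / ρ_m.
Σt_A = 23.74 km; Σt_B = 13.406 km; Σ(ρt)_A = 65.35622; Σ(ρt)_B = 34.266788 (in km·g/cm³).
e = (23.74 − 13.406) − (65.35622 − 34.266788) / 3.387 = 1.15 km.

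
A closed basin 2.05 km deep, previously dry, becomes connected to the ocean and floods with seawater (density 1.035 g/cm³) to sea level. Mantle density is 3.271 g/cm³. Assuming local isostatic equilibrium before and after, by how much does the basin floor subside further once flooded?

After flooding the water column is d + s deep. Its weight must equal the weight of mantle displaced by the extra subsidence s: (d + s) ρ_w = s ρ_m.
s = d ρ_w / (ρ_m − ρ_w) = 2.05 km × 1.035/(3.271 − 1.035) = 0.949 km.

0.949 km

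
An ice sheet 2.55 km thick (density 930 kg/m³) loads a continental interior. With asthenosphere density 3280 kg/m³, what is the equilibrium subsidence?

By Archimedes' principle applied to the lithosphere: the ice load ρ_ice t is balanced by mantle displaced below, ρ_m s.
s = t ρ_ice / ρ_m = 2.55 km × 930/3280 = 0.723 km.

0.723 km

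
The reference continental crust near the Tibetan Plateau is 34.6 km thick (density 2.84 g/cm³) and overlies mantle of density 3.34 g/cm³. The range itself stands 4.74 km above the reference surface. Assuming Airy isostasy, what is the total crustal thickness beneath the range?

Root depth r = h ρ_c / (ρ_m − ρ_c) = 4.74 km × 2.84 / 0.5 = 26.92 km.
Total thickness = T + h + r = 34.6 km + 4.74 km + 26.92 km = 66.3 km.

66.3 km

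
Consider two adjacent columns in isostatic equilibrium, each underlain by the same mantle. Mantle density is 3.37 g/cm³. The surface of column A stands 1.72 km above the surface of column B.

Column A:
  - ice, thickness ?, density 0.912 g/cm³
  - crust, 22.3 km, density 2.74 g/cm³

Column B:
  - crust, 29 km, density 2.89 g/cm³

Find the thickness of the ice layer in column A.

Take the compensation level at the base of the deeper column (depth z_c below the surface of column A) and equate Σ ρ_i t_i down to z_c; mantle fills any gap and the z_c terms cancel.
Column A: x×0.912 + 22.3×2.74 + (z_c − 22.3 − x)×3.37
Column B: 1.72×0 + 29×2.89 + (z_c − 1.72 − 29)×3.37
The z_c×3.37 term appears on both sides and cancels. Collect the known terms of each column as K = Σ(ρt)_known − 3.37 × (depth of known layers): K_A = 61.102 − 3.37×22.3 = −14.049; K_B = 83.81 − 3.37×(1.72 + 29) = −19.7164.
Balance: K_A − x×(3.37 − 0.912) = K_B, so x = (K_A − K_B)/(3.37 − 0.912) = 5.6674/2.458 = 2.31 km.

2.31 km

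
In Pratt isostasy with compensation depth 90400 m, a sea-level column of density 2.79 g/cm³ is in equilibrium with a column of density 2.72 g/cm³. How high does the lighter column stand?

2330 m

ρ_ref D = ρ (D + h) → h = D (ρ_ref − ρ)/ρ.
h = 90400 m × (2.79 − 2.72)/2.72 = 2330 m.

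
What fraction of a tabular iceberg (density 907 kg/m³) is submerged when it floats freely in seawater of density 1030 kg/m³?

Submerged fraction = ρ_obj/ρ_fluid = 907/1030 = 0.881.

0.881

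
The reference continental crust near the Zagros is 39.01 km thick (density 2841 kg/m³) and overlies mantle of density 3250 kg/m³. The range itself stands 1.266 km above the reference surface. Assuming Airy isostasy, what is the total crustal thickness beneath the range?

49.1 km

Root depth r = h ρ_c / (ρ_m − ρ_c) = 1.266 km × 2841 / 409 = 8.794 km.
Total thickness = T + h + r = 39.01 km + 1.266 km + 8.794 km = 49.1 km.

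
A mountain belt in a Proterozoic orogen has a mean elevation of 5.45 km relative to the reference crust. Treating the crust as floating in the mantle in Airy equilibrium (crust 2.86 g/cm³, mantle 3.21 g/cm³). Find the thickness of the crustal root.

44.5 km

Balancing pressure at the compensation depth: the weight of the topography is balanced by the buoyancy of the root, ρ_c h = (ρ_m − ρ_c) r.
r = h · ρ_c / (ρ_m − ρ_c) = 5.45 km × 2.86 / (3.21 − 2.86) = 44.5 km.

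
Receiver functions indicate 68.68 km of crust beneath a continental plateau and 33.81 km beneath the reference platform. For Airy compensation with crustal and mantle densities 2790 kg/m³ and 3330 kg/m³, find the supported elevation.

Excess crust Δ = 68.68 km − 33.81 km = 34.87 km, split between elevation h and root r with h + r = Δ.
Airy balance ρ_c h = (ρ_m − ρ_c) r gives r = h ρ_c/(ρ_m − ρ_c), so h (1 + ρ_c/(ρ_m − ρ_c)) = Δ, i.e. h = Δ (ρ_m − ρ_c)/ρ_m.
h = 34.87 km × 540/3330 = 5.65 km.

5.65 km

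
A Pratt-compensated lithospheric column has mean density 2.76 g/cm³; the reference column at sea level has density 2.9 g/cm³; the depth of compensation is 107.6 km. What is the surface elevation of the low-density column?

ρ_ref D = ρ (D + h) → h = D (ρ_ref − ρ)/ρ.
h = 107.6 km × (2.9 − 2.76)/2.76 = 5.46 km.

5.46 km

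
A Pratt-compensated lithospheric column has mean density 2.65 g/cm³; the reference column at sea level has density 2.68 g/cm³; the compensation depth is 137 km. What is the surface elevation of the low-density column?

1.55 km

ρ_ref D = ρ (D + h) → h = D (ρ_ref − ρ)/ρ.
h = 137 km × (2.68 − 2.65)/2.65 = 1.55 km.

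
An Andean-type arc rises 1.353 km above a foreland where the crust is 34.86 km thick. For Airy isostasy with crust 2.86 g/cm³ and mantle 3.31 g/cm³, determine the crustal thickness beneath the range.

Root depth r = h ρ_c / (ρ_m − ρ_c) = 1.353 km × 2.86 / 0.45 = 8.599 km.
Total thickness = T + h + r = 34.86 km + 1.353 km + 8.599 km = 44.8 km.

44.8 km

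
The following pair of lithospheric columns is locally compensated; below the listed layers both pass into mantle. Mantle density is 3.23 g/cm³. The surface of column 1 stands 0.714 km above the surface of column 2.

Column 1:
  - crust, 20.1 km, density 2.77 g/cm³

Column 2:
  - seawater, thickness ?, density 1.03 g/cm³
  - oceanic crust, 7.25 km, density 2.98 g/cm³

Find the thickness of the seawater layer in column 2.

Take the compensation level at the base of the deeper column (depth z_c below the surface of column 1) and equate Σ ρ_i t_i down to z_c; mantle fills any gap and the z_c terms cancel.
Column 1: 20.1×2.77 + (z_c − 20.1)×3.23
Column 2: 0.714×0 + x×1.03 + 7.25×2.98 + (z_c − 0.714 − 7.25 − x)×3.23
The z_c×3.23 term appears on both sides and cancels. Collect the known terms of each column as K = Σ(ρt)_known − 3.23 × (depth of known layers): K_1 = 55.677 − 3.23×20.1 = −9.246; K_2 = 21.605 − 3.23×(0.714 + 7.25) = −4.11872.
Balance: K_1 = K_2 − x×(3.23 − 1.03), so x = (K_2 − K_1)/(3.23 − 1.03) = 5.12728/2.2 = 2.33 km.

2.33 km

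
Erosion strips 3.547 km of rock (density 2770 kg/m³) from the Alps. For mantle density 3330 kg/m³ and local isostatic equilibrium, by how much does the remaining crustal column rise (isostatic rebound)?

2.95 km

Unloading: uplift u = e ρ_c/ρ_m = 3.547 km × 2770/3330 = 2.95 km.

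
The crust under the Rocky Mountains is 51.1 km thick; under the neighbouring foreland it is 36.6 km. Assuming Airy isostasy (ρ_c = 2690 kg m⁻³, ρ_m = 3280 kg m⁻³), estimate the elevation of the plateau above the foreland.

Excess crust Δ = 51.1 km − 36.6 km = 14.5 km, split between elevation h and root r with h + r = Δ.
Airy balance ρ_c h = (ρ_m − ρ_c) r gives r = h ρ_c/(ρ_m − ρ_c), so h (1 + ρ_c/(ρ_m − ρ_c)) = Δ, i.e. h = Δ (ρ_m − ρ_c)/ρ_m.
h = 14.5 km × 590/3280 = 2.61 km.

2.61 km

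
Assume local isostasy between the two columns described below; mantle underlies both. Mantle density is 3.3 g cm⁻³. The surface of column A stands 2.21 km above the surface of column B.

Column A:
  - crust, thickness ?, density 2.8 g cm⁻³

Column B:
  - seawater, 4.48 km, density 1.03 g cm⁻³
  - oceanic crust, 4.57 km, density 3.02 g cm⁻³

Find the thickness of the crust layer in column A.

37.5 km

Take the compensation level at the base of the deeper column (depth z_c below the surface of column A) and equate Σ ρ_i t_i down to z_c; mantle fills any gap and the z_c terms cancel.
Column A: x×2.8 + (z_c − 0 − x)×3.3
Column B: 2.21×0 + 4.48×1.03 + 4.57×3.02 + (z_c − 2.21 − 9.05)×3.3
The z_c×3.3 term appears on both sides and cancels. Collect the known terms of each column as K = Σ(ρt)_known − 3.3 × (depth of known layers): K_A = 0 − 3.3×0 = 0; K_B = 18.4158 − 3.3×(2.21 + 9.05) = −18.7422.
Balance: K_A − x×(3.3 − 2.8) = K_B, so x = (K_A − K_B)/(3.3 − 2.8) = 18.7422/0.5 = 37.5 km.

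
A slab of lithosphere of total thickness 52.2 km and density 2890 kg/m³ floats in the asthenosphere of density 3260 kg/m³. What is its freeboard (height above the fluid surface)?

Floating equilibrium: submerged depth d = t ρ_obj/ρ_fluid = 52.2 km × 2890/3260 = 46.28 km.
Freeboard = t − d = 52.2 km − 46.28 km = 5.92 km.

5.92 km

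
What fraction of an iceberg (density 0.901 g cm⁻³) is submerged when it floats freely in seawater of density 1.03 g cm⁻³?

Submerged fraction = ρ_obj/ρ_fluid = 0.901/1.03 = 0.875.

0.875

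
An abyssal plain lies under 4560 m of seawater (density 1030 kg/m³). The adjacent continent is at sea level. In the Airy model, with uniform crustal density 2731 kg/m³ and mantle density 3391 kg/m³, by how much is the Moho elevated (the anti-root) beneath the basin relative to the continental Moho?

11800 m

Equating mass per unit area of the two columns: replacing crust with seawater at the top is compensated by replacing crust with mantle at the base: d (ρ_c − ρ_w) = a (ρ_m − ρ_c).
a = d (ρ_c − ρ_w)/(ρ_m − ρ_c) = 4560 m × 1701/660 = 11800 m.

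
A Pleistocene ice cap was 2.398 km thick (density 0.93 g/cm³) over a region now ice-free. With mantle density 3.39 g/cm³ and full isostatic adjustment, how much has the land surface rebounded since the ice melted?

Removing the load lets mantle flow back in; uplift u satisfies ρ_ice t = ρ_m u.
u = t ρ_ice/ρ_m = 2.398 km × 0.93/3.39 = 0.658 km.

0.658 km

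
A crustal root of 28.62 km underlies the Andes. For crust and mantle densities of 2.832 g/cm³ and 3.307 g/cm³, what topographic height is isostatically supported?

By Archimedes' principle applied to the lithosphere: ρ_c h = (ρ_m − ρ_c) r.
h = r (ρ_m − ρ_c) / ρ_c = 28.62 km × (3.307 − 2.832) / 2.832 = 4.8 km.

4.8 km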